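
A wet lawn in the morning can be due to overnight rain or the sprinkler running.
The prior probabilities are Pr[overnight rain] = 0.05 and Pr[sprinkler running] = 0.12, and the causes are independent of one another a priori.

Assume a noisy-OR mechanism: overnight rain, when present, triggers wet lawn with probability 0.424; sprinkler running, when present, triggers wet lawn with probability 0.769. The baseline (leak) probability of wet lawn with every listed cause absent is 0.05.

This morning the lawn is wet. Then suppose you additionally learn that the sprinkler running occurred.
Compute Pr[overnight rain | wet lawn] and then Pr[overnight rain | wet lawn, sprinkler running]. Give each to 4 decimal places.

Under noisy-OR, P(wet lawn | causes) = 1 − (1−0.05)·∏(1−qᵢ) over the active causes.
P(wet lawn) = 0.05*0.95*0.88 + 0.78055*0.95*0.12 + 0.4528*0.05*0.88 + 0.873597*0.05*0.12 = 0.041800 + 0.088983 + 0.019923 + 0.005242 = 0.155948
The overnight rain-present share is 0.019923 + 0.005242 = 0.025165.
Hence the posterior is 0.025165/0.155948 ≈ 0.1614.

Now condition on the additional information:
Numerator (weight on configurations with overnight rain): 0.873597*0.05 = 0.043680
Denominator P(wet lawn | sprinkler running): 0.78055*0.95 + 0.873597*0.05 = 0.785202
P(overnight rain | wet lawn, sprinkler running) = 0.043680/0.785202 ≈ 0.0556

Pr[overnight rain | wet lawn] ≈ 0.1614; Pr[overnight rain | wet lawn, sprinkler running] ≈ 0.0556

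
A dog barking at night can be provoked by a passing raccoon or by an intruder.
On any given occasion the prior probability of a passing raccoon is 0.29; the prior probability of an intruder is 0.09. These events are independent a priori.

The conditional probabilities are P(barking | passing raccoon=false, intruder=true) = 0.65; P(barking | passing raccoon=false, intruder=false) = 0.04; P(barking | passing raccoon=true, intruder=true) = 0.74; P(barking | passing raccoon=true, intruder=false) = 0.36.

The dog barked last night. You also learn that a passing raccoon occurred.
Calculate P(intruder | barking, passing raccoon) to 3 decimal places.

P(intruder | barking, passing raccoon) ≈ 0.169

P(barking | passing raccoon) = 0.36×0.91 + 0.74×0.09 = 0.327600 + 0.066600 = 0.394200
The intruder-present share is 0.74×0.09 = 0.066600.
P(intruder | barking, passing raccoon) = 0.066600 / 0.394200 ≈ 0.169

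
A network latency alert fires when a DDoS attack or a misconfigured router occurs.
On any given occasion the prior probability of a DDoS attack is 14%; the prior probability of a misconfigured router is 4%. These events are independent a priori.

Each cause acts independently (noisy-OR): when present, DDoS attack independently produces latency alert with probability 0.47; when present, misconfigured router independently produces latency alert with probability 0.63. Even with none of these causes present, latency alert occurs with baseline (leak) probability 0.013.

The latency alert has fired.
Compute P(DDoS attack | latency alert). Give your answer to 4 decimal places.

Under noisy-OR, P(latency alert | causes) = 1 − (1−0.013)·∏(1−qᵢ) over the active causes.
P(latency alert) = 0.013·0.86·0.96 + 0.63481·0.86·0.04 + 0.47689·0.14·0.96 + 0.806449·0.14·0.04 = 0.010733 + 0.021837 + 0.064094 + 0.004516 = 0.101180
Of this, 0.068610 comes from 0.064094 + 0.004516 (the DDoS attack=true cases).
Hence the posterior is 0.068610/0.101180 ≈ 0.6781.

P(DDoS attack | latency alert) ≈ 0.6781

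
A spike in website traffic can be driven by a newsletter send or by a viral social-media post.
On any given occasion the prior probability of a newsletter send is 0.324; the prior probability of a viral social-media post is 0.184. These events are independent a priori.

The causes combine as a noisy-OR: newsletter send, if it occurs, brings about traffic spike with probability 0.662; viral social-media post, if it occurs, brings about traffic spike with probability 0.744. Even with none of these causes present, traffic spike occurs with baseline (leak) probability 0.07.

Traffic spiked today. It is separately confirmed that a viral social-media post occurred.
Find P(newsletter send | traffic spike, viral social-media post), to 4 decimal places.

P(newsletter send | traffic spike, viral social-media post) ≈ 0.3665

Under noisy-OR, P(traffic spike | causes) = 1 − (1−0.07)·∏(1−qᵢ) over the active causes.
P(traffic spike | viral social-media post) = 0.76192*0.676 + 0.919529*0.324 = 0.515058 + 0.297927 = 0.812985
The newsletter send-present share is 0.919529*0.324 = 0.297927.
P(newsletter send | traffic spike, viral social-media post) = 0.297927 / 0.812985 ≈ 0.3665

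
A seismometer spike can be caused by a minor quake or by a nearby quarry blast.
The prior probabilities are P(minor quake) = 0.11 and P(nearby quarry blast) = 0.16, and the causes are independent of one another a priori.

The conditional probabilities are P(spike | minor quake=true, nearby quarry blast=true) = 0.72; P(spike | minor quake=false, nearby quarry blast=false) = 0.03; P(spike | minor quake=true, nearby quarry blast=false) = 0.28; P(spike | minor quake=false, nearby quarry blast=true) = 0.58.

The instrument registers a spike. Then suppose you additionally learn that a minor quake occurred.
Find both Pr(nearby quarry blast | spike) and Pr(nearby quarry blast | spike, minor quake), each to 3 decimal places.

P(spike) = 0.03·0.89·0.84 + 0.58·0.89·0.16 + 0.28·0.11·0.84 + 0.72·0.11·0.16 = 0.022428 + 0.082592 + 0.025872 + 0.012672 = 0.143564
The nearby quarry blast-present share is 0.082592 + 0.012672 = 0.095264.
Hence the posterior is 0.095264/0.143564 ≈ 0.664.

Now condition on the additional information:
For the numerator, keep only nearby quarry blast=true terms: 0.72*0.16 = 0.115200
Denominator P(spike | minor quake): 0.28*0.84 + 0.72*0.16 = 0.350400
Posterior = 0.115200 / 0.350400 ≈ 0.329
— minor quake explains away the evidence for nearby quarry blast.

Pr(nearby quarry blast | spike) ≈ 0.664; Pr(nearby quarry blast | spike, minor quake) ≈ 0.329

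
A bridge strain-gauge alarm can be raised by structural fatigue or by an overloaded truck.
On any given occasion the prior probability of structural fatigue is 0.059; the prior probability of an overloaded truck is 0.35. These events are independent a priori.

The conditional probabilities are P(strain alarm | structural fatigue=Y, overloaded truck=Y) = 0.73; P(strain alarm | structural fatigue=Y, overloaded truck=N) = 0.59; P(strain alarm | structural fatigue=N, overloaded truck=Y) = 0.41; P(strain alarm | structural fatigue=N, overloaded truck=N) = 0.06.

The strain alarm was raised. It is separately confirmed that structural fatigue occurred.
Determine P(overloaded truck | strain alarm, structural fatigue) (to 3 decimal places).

P(overloaded truck | strain alarm, structural fatigue) ≈ 0.400

Sum P(strain alarm|·) weighted by the priors over both values of overloaded truck:
  P(strain alarm | structural fatigue) = 0.59·0.65 + 0.73·0.35
        = 0.383500 + 0.255500 = 0.639000
Configurations with overloaded truck contribute 0.255500, so
  P(overloaded truck | strain alarm, structural fatigue) = 0.255500 / 0.639000 ≈ 0.400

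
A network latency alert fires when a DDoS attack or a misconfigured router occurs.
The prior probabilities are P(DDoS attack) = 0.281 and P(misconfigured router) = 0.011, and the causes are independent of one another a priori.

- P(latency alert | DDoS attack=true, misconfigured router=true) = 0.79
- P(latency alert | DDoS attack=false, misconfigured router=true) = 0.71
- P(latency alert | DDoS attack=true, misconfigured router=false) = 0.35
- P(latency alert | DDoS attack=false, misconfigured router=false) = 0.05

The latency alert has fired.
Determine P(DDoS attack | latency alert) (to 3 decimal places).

P(DDoS attack | latency alert) ≈ 0.708

Enumerate the 4 (DDoS attack, misconfigured router) configurations and weight by the priors:
  P(latency alert) = 0.05·0.719·0.989 + 0.71·0.719·0.011 + 0.35·0.281·0.989 + 0.79·0.281·0.011
        = 0.035555 + 0.005615 + 0.097268 + 0.002442 = 0.140880
Keeping only the DDoS attack-present terms gives 0.099710, so
  P(DDoS attack | latency alert) = 0.099710 / 0.140880 ≈ 0.708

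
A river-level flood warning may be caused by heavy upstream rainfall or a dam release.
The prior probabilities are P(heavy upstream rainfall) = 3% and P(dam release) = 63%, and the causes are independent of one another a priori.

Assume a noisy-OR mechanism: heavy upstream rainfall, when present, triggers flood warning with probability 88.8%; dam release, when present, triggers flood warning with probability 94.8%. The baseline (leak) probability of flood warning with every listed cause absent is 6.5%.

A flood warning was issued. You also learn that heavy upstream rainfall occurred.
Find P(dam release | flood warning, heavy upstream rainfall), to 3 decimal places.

Under noisy-OR, P(flood warning | causes) = 1 − (1−0.065)·∏(1−qᵢ) over the active causes.
P(flood warning | heavy upstream rainfall) = 0.89528*0.37 + 0.994555*0.63 = 0.331254 + 0.626570 = 0.957824
Of this, 0.626570 comes from 0.994555*0.63 (the dam release=true cases).
Hence the posterior is 0.626570/0.957824 ≈ 0.654.

P(dam release | flood warning, heavy upstream rainfall) ≈ 0.654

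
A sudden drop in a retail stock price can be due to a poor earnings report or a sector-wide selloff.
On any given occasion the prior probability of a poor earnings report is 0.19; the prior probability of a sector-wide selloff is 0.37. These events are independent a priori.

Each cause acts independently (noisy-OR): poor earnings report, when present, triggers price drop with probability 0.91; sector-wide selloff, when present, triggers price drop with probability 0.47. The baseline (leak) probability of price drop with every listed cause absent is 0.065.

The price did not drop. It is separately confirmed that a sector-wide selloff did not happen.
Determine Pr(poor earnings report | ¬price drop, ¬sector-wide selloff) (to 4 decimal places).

Under noisy-OR, P(price drop | causes) = 1 − (1−0.065)·∏(1−qᵢ) over the active causes.
P(¬price drop | ¬sector-wide selloff) = 0.935×0.81 + 0.08415×0.19 = 0.757350 + 0.015988 = 0.773338
The poor earnings report-present share is 0.08415×0.19 = 0.015988.
P(poor earnings report | ¬price drop, ¬sector-wide selloff) = 0.015988 / 0.773338 ≈ 0.0207

Pr(poor earnings report | ¬price drop, ¬sector-wide selloff) ≈ 0.0207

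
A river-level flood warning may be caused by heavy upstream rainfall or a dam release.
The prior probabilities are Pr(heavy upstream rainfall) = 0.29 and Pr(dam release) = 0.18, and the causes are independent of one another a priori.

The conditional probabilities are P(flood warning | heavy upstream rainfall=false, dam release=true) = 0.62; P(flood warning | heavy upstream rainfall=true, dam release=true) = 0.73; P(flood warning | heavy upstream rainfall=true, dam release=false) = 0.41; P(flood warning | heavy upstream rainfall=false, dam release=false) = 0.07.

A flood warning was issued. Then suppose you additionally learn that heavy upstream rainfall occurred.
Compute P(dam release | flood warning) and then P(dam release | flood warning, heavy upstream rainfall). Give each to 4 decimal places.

Enumerate the 4 (heavy upstream rainfall, dam release) configurations and weight by the priors:
  P(flood warning) = 0.07×0.71×0.82 + 0.62×0.71×0.18 + 0.41×0.29×0.82 + 0.73×0.29×0.18
        = 0.040754 + 0.079236 + 0.097498 + 0.038106 = 0.255594
The terms with dam release present sum to 0.117342, so
  P(dam release | flood warning) = 0.117342 / 0.255594 ≈ 0.4591

Now condition on the additional information:
Sum P(flood warning|·) weighted by the priors over both values of dam release:
  P(flood warning | heavy upstream rainfall) = 0.41×0.82 + 0.73×0.18
        = 0.336200 + 0.131400 = 0.467600
Configurations with dam release contribute 0.131400, so
  P(dam release | flood warning, heavy upstream rainfall) = 0.131400 / 0.467600 ≈ 0.2810
— heavy upstream rainfall explains away the evidence for dam release.

P(dam release | flood warning) ≈ 0.4591; P(dam release | flood warning, heavy upstream rainfall) ≈ 0.2810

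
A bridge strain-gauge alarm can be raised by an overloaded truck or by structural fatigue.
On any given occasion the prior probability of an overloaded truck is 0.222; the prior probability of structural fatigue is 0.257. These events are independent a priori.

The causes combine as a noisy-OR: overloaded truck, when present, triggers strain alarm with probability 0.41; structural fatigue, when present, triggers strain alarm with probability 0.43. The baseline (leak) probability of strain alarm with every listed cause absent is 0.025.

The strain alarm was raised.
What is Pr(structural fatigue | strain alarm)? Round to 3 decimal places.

Pr(structural fatigue | strain alarm) ≈ 0.601

Under noisy-OR, P(strain alarm | causes) = 1 − (1−0.025)·∏(1−qᵢ) over the active causes.
P(strain alarm) = 0.025·0.778·0.743 + 0.44425·0.778·0.257 + 0.42475·0.222·0.743 + 0.672107·0.222·0.257 = 0.014451 + 0.088826 + 0.070061 + 0.038346 = 0.211684
Restricting to configurations with structural fatigue present: 0.088826 + 0.038346 = 0.127172.
P(structural fatigue | strain alarm) = 0.127172 / 0.211684 ≈ 0.601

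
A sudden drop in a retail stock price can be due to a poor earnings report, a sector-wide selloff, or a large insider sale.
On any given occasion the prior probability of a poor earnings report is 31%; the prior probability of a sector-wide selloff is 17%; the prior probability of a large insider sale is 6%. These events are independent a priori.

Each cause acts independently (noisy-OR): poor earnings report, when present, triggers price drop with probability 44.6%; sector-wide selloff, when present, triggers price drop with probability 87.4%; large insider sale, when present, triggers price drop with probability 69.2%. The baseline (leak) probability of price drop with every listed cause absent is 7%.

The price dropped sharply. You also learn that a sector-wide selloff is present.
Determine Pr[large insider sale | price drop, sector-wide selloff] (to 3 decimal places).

Pr[large insider sale | price drop, sector-wide selloff] ≈ 0.064

Under noisy-OR, P(price drop | causes) = 1 − (1−0.07)·∏(1−qᵢ) over the active causes.
Enumerate the 4 (poor earnings report, large insider sale) configurations and weight by the priors:
  P(price drop | sector-wide selloff) = 0.88282*0.69*0.94 + 0.963909*0.69*0.06 + 0.935082*0.31*0.94 + 0.980005*0.31*0.06
        = 0.572597 + 0.039906 + 0.272483 + 0.018228 = 0.903214
Keeping only the large insider sale-present terms gives 0.058134, so
  P(large insider sale | price drop, sector-wide selloff) = 0.058134 / 0.903214 ≈ 0.064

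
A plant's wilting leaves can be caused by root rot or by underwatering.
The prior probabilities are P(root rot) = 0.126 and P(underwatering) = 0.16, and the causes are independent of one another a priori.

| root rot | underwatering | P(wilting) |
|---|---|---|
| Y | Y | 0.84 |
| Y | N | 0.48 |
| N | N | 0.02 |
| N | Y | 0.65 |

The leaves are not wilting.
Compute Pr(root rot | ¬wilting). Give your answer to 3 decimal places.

P(¬wilting) = 0.98*0.874*0.84 + 0.35*0.874*0.16 + 0.52*0.126*0.84 + 0.16*0.126*0.16 = 0.719477 + 0.048944 + 0.055037 + 0.003226 = 0.826684
Of this, 0.058263 comes from 0.055037 + 0.003226 (the root rot=true cases).
So P(root rot | ¬wilting) = 0.058263/0.826684 ≈ 0.070.

Pr(root rot | ¬wilting) ≈ 0.070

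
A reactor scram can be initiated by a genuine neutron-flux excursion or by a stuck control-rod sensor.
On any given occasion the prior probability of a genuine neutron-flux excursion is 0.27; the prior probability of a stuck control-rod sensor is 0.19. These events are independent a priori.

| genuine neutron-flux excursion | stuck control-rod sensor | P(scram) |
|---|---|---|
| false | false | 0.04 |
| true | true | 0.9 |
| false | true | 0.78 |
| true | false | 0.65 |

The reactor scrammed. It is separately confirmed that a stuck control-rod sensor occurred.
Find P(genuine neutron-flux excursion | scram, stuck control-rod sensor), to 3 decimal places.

P(genuine neutron-flux excursion | scram, stuck control-rod sensor) ≈ 0.299

Weight on genuine neutron-flux excursion=true, given the evidence: 0.9×0.27 = 0.243000
The normalizing constant is 0.78×0.73 + 0.9×0.27 = 0.812400
Posterior = 0.243000 / 0.812400 ≈ 0.299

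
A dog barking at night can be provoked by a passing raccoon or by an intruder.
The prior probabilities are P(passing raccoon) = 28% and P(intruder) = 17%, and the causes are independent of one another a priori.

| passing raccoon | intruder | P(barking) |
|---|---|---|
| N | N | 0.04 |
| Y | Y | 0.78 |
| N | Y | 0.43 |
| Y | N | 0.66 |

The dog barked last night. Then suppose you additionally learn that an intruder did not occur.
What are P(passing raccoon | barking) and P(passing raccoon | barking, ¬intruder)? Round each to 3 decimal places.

For the numerator, keep only passing raccoon=true terms: 0.153384 + 0.037128 = 0.190512
The normalizing constant is 0.04·0.72·0.83 + 0.43·0.72·0.17 + 0.66·0.28·0.83 + 0.78·0.28·0.17 = 0.267048
Posterior = 0.190512 / 0.267048 ≈ 0.713

Now condition on the additional information:
Sum P(barking|·) weighted by the priors over both values of passing raccoon:
  P(barking | ¬intruder) = 0.04·0.72 + 0.66·0.28
        = 0.028800 + 0.184800 = 0.213600
The terms with passing raccoon present sum to 0.184800, so
  P(passing raccoon | barking, ¬intruder) = 0.184800 / 0.213600 ≈ 0.865
Ruling out intruder raises the posterior on passing raccoon — the flip side of explaining away.

P(passing raccoon | barking) ≈ 0.713; P(passing raccoon | barking, ¬intruder) ≈ 0.865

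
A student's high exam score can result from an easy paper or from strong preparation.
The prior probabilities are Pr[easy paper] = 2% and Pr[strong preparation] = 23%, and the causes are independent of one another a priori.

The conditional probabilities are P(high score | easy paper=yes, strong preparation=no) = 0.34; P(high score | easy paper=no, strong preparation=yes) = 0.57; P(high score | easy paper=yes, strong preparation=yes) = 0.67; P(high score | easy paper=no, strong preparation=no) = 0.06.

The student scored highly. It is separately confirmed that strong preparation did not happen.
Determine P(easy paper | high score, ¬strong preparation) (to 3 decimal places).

P(easy paper | high score, ¬strong preparation) ≈ 0.104

By total probability over both values of easy paper:
  P(high score | ¬strong preparation) = 0.06*0.98 + 0.34*0.02
        = 0.058800 + 0.006800 = 0.065600
The terms with easy paper present sum to 0.006800, so
  P(easy paper | high score, ¬strong preparation) = 0.006800 / 0.065600 ≈ 0.104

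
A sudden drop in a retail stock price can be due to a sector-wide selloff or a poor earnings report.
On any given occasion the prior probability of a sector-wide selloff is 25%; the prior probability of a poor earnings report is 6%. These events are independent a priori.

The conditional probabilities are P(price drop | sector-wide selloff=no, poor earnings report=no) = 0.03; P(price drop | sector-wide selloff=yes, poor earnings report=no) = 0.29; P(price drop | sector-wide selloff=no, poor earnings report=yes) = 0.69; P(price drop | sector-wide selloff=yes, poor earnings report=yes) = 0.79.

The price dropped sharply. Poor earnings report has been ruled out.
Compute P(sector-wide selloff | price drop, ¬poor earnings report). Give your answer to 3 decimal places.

Sum P(price drop|·) weighted by the priors over both values of sector-wide selloff:
  P(price drop | ¬poor earnings report) = 0.03×0.75 + 0.29×0.25
        = 0.022500 + 0.072500 = 0.095000
The terms with sector-wide selloff present sum to 0.072500, so
  P(sector-wide selloff | price drop, ¬poor earnings report) = 0.072500 / 0.095000 ≈ 0.763

P(sector-wide selloff | price drop, ¬poor earnings report) ≈ 0.763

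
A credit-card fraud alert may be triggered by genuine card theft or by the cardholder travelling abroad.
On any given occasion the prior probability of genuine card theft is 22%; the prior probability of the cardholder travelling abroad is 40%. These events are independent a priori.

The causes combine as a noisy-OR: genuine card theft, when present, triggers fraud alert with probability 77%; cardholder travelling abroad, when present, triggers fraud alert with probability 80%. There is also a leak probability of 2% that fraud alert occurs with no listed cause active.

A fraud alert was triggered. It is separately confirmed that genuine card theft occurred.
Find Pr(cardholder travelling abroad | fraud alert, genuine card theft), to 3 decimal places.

Pr(cardholder travelling abroad | fraud alert, genuine card theft) ≈ 0.451

Under noisy-OR, P(fraud alert | causes) = 1 − (1−0.02)·∏(1−qᵢ) over the active causes.
Weight on cardholder travelling abroad=true, given the evidence: 0.95492*0.4 = 0.381968
The normalizing constant is 0.7746*0.6 + 0.95492*0.4 = 0.846728
P(cardholder travelling abroad | fraud alert, genuine card theft) = 0.381968/0.846728 ≈ 0.451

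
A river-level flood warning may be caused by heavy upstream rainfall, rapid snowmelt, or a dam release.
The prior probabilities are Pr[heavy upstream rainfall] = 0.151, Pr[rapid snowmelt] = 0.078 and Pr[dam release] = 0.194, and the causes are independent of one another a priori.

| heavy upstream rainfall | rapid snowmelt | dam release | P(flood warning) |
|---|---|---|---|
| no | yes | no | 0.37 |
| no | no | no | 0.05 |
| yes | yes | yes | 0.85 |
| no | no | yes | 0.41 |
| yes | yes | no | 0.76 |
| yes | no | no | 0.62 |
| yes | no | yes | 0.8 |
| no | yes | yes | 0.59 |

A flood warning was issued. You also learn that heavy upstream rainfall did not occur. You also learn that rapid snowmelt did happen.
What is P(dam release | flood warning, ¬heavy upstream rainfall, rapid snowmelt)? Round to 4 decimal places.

P(flood warning | ¬heavy upstream rainfall, rapid snowmelt) = 0.37·0.806 + 0.59·0.194 = 0.298220 + 0.114460 = 0.412680
Of this, 0.114460 comes from 0.59·0.194 (the dam release=true cases).
So P(dam release | flood warning, ¬heavy upstream rainfall, rapid snowmelt) = 0.114460/0.412680 ≈ 0.2774.

P(dam release | flood warning, ¬heavy upstream rainfall, rapid snowmelt) ≈ 0.2774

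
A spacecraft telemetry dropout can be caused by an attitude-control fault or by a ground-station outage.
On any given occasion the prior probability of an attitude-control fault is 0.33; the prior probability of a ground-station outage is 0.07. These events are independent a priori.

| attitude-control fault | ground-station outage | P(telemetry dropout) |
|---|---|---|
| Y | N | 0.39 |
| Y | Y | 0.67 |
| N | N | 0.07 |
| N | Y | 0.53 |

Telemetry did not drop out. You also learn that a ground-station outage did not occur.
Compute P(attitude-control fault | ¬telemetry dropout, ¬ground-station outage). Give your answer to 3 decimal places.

Sum P(¬telemetry dropout|·) weighted by the priors over both values of attitude-control fault:
  P(¬telemetry dropout | ¬ground-station outage) = 0.93*0.67 + 0.61*0.33
        = 0.623100 + 0.201300 = 0.824400
Configurations with attitude-control fault contribute 0.201300, so
  P(attitude-control fault | ¬telemetry dropout, ¬ground-station outage) = 0.201300 / 0.824400 ≈ 0.244

P(attitude-control fault | ¬telemetry dropout, ¬ground-station outage) ≈ 0.244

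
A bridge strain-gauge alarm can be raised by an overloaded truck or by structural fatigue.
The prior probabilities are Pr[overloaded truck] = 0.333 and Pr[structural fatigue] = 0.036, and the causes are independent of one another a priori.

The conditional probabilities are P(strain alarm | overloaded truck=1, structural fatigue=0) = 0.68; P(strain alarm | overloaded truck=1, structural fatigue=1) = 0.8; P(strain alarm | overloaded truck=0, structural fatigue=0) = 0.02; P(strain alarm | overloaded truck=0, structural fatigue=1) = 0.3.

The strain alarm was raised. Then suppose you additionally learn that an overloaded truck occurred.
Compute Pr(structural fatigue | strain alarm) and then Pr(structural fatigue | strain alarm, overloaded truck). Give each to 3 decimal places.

Pr(structural fatigue | strain alarm) ≈ 0.068; Pr(structural fatigue | strain alarm, overloaded truck) ≈ 0.042

Numerator (weight on configurations with structural fatigue): 0.007204 + 0.009590 = 0.016794
Denominator P(strain alarm): 0.02·0.667·0.964 + 0.3·0.667·0.036 + 0.68·0.333·0.964 + 0.8·0.333·0.036 = 0.247942
P(structural fatigue | strain alarm) = 0.016794/0.247942 ≈ 0.068

Now also conditioning on overloaded truck=true:
P(strain alarm | overloaded truck) = 0.68×0.964 + 0.8×0.036 = 0.655520 + 0.028800 = 0.684320
Of this, 0.028800 comes from 0.8×0.036 (the structural fatigue=true cases).
So P(structural fatigue | strain alarm, overloaded truck) = 0.028800/0.684320 ≈ 0.042.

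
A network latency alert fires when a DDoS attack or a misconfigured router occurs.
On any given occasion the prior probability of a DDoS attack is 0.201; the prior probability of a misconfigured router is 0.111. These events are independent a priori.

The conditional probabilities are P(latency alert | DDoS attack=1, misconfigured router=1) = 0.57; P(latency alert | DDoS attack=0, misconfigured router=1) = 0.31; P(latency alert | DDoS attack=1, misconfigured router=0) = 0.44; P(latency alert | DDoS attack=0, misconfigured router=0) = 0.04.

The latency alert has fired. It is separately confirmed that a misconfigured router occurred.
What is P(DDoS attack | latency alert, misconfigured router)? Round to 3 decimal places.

P(latency alert | misconfigured router) = 0.31*0.799 + 0.57*0.201 = 0.247690 + 0.114570 = 0.362260
The DDoS attack-present share is 0.57*0.201 = 0.114570.
So P(DDoS attack | latency alert, misconfigured router) = 0.114570/0.362260 ≈ 0.316.

P(DDoS attack | latency alert, misconfigured router) ≈ 0.316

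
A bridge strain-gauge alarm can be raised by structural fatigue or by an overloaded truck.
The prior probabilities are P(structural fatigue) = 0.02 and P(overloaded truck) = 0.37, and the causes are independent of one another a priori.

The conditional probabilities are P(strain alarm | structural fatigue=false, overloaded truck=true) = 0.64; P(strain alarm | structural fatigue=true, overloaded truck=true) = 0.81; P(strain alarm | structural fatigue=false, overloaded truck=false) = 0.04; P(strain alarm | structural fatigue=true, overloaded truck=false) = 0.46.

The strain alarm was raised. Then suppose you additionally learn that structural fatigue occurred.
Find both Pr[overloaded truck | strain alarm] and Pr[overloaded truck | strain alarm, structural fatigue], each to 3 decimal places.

Pr[overloaded truck | strain alarm] ≈ 0.886; Pr[overloaded truck | strain alarm, structural fatigue] ≈ 0.508

Enumerate the 4 (structural fatigue, overloaded truck) configurations and weight by the priors:
  P(strain alarm) = 0.04·0.98·0.63 + 0.64·0.98·0.37 + 0.46·0.02·0.63 + 0.81·0.02·0.37
        = 0.024696 + 0.232064 + 0.005796 + 0.005994 = 0.268550
Configurations with overloaded truck contribute 0.238058, so
  P(overloaded truck | strain alarm) = 0.238058 / 0.268550 ≈ 0.886

Now condition on the additional information:
P(strain alarm | structural fatigue) = 0.46·0.63 + 0.81·0.37 = 0.289800 + 0.299700 = 0.589500
The overloaded truck-present share is 0.81·0.37 = 0.299700.
So P(overloaded truck | strain alarm, structural fatigue) = 0.299700/0.589500 ≈ 0.508.
The drop from 0.886 to 0.508 is the explaining-away (discounting) effect.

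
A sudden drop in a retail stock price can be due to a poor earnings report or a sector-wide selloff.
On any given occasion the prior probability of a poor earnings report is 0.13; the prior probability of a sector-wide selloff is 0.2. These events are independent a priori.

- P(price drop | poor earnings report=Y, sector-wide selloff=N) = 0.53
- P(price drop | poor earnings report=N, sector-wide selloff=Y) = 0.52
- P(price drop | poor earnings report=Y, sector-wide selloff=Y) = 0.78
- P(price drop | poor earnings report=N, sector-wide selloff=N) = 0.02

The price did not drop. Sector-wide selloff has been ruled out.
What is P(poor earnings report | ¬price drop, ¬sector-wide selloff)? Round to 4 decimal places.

P(poor earnings report | ¬price drop, ¬sector-wide selloff) ≈ 0.0669

By total probability over both values of poor earnings report:
  P(¬price drop | ¬sector-wide selloff) = 0.98·0.87 + 0.47·0.13
        = 0.852600 + 0.061100 = 0.913700
Configurations with poor earnings report contribute 0.061100, so
  P(poor earnings report | ¬price drop, ¬sector-wide selloff) = 0.061100 / 0.913700 ≈ 0.0669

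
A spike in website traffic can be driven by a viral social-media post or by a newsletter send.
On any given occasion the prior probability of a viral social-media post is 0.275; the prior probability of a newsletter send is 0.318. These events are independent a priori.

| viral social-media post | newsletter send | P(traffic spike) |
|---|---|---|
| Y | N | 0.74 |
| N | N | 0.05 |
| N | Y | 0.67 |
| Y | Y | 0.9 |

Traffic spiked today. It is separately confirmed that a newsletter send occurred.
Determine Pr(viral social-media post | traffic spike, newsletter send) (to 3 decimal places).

P(traffic spike | newsletter send) = 0.67·0.725 + 0.9·0.275 = 0.485750 + 0.247500 = 0.733250
The viral social-media post-present share is 0.9·0.275 = 0.247500.
So P(viral social-media post | traffic spike, newsletter send) = 0.247500/0.733250 ≈ 0.338.

Pr(viral social-media post | traffic spike, newsletter send) ≈ 0.338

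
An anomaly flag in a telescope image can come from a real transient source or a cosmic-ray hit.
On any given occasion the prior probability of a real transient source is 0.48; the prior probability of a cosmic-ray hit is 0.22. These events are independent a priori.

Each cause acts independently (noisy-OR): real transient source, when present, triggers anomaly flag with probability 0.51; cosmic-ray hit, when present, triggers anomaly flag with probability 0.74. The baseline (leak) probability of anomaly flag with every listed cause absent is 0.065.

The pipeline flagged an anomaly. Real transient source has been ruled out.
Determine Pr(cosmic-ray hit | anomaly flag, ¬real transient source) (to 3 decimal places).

Pr(cosmic-ray hit | anomaly flag, ¬real transient source) ≈ 0.767

Under noisy-OR, P(anomaly flag | causes) = 1 − (1−0.065)·∏(1−qᵢ) over the active causes.
By total probability over both values of cosmic-ray hit:
  P(anomaly flag | ¬real transient source) = 0.065*0.78 + 0.7569*0.22
        = 0.050700 + 0.166518 = 0.217218
Keeping only the cosmic-ray hit-present terms gives 0.166518, so
  P(cosmic-ray hit | anomaly flag, ¬real transient source) = 0.166518 / 0.217218 ≈ 0.767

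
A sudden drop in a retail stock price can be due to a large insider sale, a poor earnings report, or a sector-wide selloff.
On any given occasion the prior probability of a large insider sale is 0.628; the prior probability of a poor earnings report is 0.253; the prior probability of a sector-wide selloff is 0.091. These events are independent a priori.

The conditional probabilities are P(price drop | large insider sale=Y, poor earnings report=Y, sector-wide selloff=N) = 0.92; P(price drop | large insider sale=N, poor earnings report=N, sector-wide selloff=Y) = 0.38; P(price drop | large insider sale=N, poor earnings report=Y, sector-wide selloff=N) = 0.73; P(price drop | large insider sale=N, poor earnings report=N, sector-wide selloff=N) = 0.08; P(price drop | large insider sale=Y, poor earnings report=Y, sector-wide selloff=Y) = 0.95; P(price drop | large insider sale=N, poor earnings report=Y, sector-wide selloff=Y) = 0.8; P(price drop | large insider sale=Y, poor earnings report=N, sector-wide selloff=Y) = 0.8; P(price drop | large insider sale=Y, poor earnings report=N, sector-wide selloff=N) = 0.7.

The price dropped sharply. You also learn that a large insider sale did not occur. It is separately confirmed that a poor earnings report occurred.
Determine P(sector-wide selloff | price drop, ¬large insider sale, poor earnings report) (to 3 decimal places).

P(sector-wide selloff | price drop, ¬large insider sale, poor earnings report) ≈ 0.099

P(price drop | ¬large insider sale, poor earnings report) = 0.73×0.909 + 0.8×0.091 = 0.663570 + 0.072800 = 0.736370
Restricting to configurations with sector-wide selloff present: 0.8×0.091 = 0.072800.
P(sector-wide selloff | price drop, ¬large insider sale, poor earnings report) = 0.072800 / 0.736370 ≈ 0.099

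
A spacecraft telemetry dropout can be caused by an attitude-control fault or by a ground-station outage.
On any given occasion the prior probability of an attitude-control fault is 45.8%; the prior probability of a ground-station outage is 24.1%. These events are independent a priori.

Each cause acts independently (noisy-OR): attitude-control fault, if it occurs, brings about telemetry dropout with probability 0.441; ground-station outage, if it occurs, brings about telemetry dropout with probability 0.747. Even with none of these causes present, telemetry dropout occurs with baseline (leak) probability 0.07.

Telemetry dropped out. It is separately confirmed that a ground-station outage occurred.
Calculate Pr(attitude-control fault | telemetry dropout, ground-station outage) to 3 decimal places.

Pr(attitude-control fault | telemetry dropout, ground-station outage) ≈ 0.490

Under noisy-OR, P(telemetry dropout | causes) = 1 − (1−0.07)·∏(1−qᵢ) over the active causes.
P(telemetry dropout | ground-station outage) = 0.76471×0.542 + 0.868473×0.458 = 0.414473 + 0.397761 = 0.812234
The attitude-control fault-present share is 0.868473×0.458 = 0.397761.
P(attitude-control fault | telemetry dropout, ground-station outage) = 0.397761 / 0.812234 ≈ 0.490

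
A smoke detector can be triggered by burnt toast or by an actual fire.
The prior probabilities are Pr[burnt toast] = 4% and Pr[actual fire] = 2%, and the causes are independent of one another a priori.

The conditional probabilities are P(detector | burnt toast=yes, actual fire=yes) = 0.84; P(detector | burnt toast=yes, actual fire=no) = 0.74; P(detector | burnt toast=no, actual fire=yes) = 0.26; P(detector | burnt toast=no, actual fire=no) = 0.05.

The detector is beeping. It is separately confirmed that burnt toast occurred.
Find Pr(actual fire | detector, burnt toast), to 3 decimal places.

Numerator (weight on configurations with actual fire): 0.84*0.02 = 0.016800
The normalizing constant is 0.74*0.98 + 0.84*0.02 = 0.742000
P(actual fire | detector, burnt toast) = 0.016800/0.742000 ≈ 0.023

Pr(actual fire | detector, burnt toast) ≈ 0.023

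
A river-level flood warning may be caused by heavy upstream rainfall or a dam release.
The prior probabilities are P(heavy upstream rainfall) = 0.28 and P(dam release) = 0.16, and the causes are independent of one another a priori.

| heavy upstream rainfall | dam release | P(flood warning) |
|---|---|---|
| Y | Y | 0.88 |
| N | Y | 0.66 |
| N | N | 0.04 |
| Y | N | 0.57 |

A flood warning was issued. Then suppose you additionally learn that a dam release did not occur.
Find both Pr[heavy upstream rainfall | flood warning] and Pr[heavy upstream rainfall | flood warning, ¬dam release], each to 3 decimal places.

Pr[heavy upstream rainfall | flood warning] ≈ 0.634; Pr[heavy upstream rainfall | flood warning, ¬dam release] ≈ 0.847

P(flood warning) = 0.04·0.72·0.84 + 0.66·0.72·0.16 + 0.57·0.28·0.84 + 0.88·0.28·0.16 = 0.024192 + 0.076032 + 0.134064 + 0.039424 = 0.273712
Of this, 0.173488 comes from 0.134064 + 0.039424 (the heavy upstream rainfall=true cases).
Hence the posterior is 0.173488/0.273712 ≈ 0.634.

Now condition on the additional information:
P(flood warning | ¬dam release) = 0.04×0.72 + 0.57×0.28 = 0.028800 + 0.159600 = 0.188400
Of this, 0.159600 comes from 0.57×0.28 (the heavy upstream rainfall=true cases).
Hence the posterior is 0.159600/0.188400 ≈ 0.847.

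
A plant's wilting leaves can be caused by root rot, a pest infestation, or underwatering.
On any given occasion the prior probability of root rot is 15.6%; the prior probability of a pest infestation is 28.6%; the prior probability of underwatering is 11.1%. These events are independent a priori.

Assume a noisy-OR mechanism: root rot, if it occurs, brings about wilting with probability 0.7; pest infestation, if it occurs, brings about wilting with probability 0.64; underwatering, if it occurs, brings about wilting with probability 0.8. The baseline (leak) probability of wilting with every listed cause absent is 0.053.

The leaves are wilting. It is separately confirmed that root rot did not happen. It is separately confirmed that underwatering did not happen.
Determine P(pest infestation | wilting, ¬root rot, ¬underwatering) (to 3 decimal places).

P(pest infestation | wilting, ¬root rot, ¬underwatering) ≈ 0.833

Under noisy-OR, P(wilting | causes) = 1 − (1−0.053)·∏(1−qᵢ) over the active causes.
For the numerator, keep only pest infestation=true terms: 0.65908*0.286 = 0.188497
Denominator P(wilting | ¬root rot, ¬underwatering): 0.053*0.714 + 0.65908*0.286 = 0.226339
P(pest infestation | wilting, ¬root rot, ¬underwatering) = 0.188497/0.226339 ≈ 0.833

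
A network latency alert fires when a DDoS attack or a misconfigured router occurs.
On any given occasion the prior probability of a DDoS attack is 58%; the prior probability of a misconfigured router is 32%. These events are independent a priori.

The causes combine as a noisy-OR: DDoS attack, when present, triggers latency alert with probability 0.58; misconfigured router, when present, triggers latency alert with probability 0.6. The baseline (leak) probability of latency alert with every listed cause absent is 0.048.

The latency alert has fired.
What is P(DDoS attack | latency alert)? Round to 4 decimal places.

Under noisy-OR, P(latency alert | causes) = 1 − (1−0.048)·∏(1−qᵢ) over the active causes.
Weight on DDoS attack=true, given the evidence: 0.236703 + 0.155916 = 0.392619
The normalizing constant is 0.048×0.42×0.68 + 0.6192×0.42×0.32 + 0.60016×0.58×0.68 + 0.840064×0.58×0.32 = 0.489548
P(DDoS attack | latency alert) = 0.392619/0.489548 ≈ 0.8020

P(DDoS attack | latency alert) ≈ 0.8020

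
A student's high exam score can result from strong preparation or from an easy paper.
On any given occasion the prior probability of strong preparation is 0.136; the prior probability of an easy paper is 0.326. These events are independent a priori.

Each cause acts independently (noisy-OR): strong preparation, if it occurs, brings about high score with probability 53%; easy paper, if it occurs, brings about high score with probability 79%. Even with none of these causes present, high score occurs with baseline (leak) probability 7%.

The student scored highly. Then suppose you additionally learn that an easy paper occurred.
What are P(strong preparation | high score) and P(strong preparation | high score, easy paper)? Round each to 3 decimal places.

P(strong preparation | high score) ≈ 0.256; P(strong preparation | high score, easy paper) ≈ 0.151

Under noisy-OR, P(high score | causes) = 1 − (1−0.07)·∏(1−qᵢ) over the active causes.
Numerator (weight on configurations with strong preparation): 0.051598 + 0.040266 = 0.091864
Denominator P(high score): 0.07×0.864×0.674 + 0.8047×0.864×0.326 + 0.5629×0.136×0.674 + 0.908209×0.136×0.326 = 0.359283
Posterior = 0.091864 / 0.359283 ≈ 0.256

Now condition on the additional information:
For the numerator, keep only strong preparation=true terms: 0.908209×0.136 = 0.123516
Denominator P(high score | easy paper): 0.8047×0.864 + 0.908209×0.136 = 0.818777
P(strong preparation | high score, easy paper) = 0.123516/0.818777 ≈ 0.151
The drop from 0.256 to 0.151 is the explaining-away (discounting) effect.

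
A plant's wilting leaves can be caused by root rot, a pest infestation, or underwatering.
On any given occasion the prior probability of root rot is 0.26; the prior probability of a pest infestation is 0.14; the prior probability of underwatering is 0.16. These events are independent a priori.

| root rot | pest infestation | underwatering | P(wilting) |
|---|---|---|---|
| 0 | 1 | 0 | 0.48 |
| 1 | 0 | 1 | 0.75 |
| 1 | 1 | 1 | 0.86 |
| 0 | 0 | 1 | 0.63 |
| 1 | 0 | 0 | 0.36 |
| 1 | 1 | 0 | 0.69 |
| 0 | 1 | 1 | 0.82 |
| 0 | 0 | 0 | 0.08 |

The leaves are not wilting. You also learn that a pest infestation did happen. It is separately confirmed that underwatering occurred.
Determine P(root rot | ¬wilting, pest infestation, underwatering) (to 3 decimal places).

P(root rot | ¬wilting, pest infestation, underwatering) ≈ 0.215

Weight on root rot=true, given the evidence: 0.14·0.26 = 0.036400
Denominator P(¬wilting | pest infestation, underwatering): 0.18·0.74 + 0.14·0.26 = 0.169600
P(root rot | ¬wilting, pest infestation, underwatering) = 0.036400/0.169600 ≈ 0.215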